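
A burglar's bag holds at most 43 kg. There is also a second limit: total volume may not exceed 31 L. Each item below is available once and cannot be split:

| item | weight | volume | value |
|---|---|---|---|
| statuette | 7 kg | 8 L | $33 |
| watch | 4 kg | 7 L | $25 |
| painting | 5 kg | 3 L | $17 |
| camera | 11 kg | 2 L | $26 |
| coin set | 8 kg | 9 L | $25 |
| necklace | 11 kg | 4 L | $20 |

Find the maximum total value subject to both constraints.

$129

Feasible sets respecting both limits:
- statuette+watch+camera+coin set+necklace: weight 41, volume 30, value 129
- statuette+watch+painting+camera+coin set: weight 35, volume 29, value 126
- statuette+watch+painting+camera+necklace: weight 38, volume 24, value 121
Best: $129.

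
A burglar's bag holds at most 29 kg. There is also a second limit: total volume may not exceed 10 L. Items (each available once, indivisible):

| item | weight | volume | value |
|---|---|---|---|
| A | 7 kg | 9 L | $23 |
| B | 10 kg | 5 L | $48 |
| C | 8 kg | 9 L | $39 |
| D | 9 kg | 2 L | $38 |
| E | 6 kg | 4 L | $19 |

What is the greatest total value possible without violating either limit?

$86

Feasible sets respecting both limits:
- B+D: weight 19, volume 7, value 86
- B+E: weight 16, volume 9, value 67
- D+E: weight 15, volume 6, value 57
Best: $86.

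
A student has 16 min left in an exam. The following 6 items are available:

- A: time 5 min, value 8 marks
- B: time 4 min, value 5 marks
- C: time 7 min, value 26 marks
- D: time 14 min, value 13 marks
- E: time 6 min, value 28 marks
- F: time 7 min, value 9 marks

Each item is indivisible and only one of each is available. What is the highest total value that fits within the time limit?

Check high-value combinations within 16 min:
- C+E: time 7+6=13, value 26+28=54
- A+B+E: time 5+4+6=15, value 8+5+28=41
- A+B+C: time 5+4+7=16, value 8+5+26=39
- E+F: time 6+7=13, value 28+9=37
- A+E: time 5+6=11, value 8+28=36
Best: 54 marks.

54 marks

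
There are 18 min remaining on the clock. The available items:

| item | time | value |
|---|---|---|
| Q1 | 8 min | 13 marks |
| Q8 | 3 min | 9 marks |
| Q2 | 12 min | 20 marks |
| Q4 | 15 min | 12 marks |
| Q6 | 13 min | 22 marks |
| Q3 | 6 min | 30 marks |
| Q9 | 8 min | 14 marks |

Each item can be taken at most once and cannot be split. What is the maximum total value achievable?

Check high-value combinations within 18 min:
- Q8+Q3+Q9: time 3+6+8=17, value 9+30+14=53
- Q1+Q8+Q3: time 8+3+6=17, value 13+9+30=52
- Q2+Q3: time 12+6=18, value 20+30=50
Best: 53 marks.

53 marks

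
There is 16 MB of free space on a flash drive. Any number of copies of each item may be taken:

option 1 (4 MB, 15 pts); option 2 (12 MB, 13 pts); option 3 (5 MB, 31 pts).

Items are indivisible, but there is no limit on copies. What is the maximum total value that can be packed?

Best value-per-unit is option 3 at 31/5, and filling with it alone uses size 3×5=15. No mix of the others beats 3×31 = 93.

93 pts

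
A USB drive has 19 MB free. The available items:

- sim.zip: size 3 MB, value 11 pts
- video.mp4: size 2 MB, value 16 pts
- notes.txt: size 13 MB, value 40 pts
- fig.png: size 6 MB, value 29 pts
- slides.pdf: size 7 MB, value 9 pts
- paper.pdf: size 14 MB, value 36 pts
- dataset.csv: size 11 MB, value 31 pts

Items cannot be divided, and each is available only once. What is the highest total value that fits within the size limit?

Check high-value combinations within 19 MB:
- video.mp4+fig.png+dataset.csv: size 2+6+11=19, value 16+29+31=76
- notes.txt+fig.png: size 13+6=19, value 40+29=69
- sim.zip+video.mp4+notes.txt: size 3+2+13=18, value 11+16+40=67
- sim.zip+video.mp4+fig.png+slides.pdf: size 3+2+6+7=18, value 11+16+29+9=65
- sim.zip+video.mp4+paper.pdf: size 3+2+14=19, value 11+16+36=63
Best: 76 pts.

76 pts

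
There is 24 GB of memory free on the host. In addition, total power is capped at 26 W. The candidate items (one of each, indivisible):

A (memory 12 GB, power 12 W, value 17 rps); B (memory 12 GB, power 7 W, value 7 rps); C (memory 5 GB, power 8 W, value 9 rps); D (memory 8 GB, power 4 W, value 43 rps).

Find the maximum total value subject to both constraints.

Feasible sets respecting both limits:
- A+D: memory 20, power 16, value 60
- C+D: memory 13, power 12, value 52
- B+D: memory 20, power 11, value 50
Best: 60 rps.

60 rps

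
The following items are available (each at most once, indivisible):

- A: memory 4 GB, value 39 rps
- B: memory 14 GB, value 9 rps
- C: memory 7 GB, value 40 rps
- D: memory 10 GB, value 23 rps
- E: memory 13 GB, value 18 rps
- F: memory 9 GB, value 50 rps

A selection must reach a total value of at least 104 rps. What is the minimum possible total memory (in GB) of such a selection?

Subsets with value ≥ 104, sorted by total memory:
- A+C+F: memory 20, value 129
- A+D+F: memory 23, value 112
- C+D+F: memory 26, value 113
Minimum memory: 20 GB.

20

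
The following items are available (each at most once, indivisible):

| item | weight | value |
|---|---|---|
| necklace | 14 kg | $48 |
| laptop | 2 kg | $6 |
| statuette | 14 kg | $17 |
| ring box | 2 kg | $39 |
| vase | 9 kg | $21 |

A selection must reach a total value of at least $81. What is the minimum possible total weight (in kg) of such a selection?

Subsets with value ≥ 81, sorted by total weight:
- necklace+ring box: weight 16, value 87
- necklace+laptop+ring box: weight 18, value 93
Minimum weight: 16 kg.

16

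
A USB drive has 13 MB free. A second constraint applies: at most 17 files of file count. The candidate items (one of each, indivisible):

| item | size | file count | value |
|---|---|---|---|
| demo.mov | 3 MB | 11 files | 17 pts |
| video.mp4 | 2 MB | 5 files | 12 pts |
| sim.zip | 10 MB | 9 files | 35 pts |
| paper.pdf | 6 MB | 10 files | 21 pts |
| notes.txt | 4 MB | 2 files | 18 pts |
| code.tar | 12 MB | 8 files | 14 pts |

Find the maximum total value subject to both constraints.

51 pts

Feasible sets respecting both limits:
- video.mp4+paper.pdf+notes.txt: size 12, file count 17, value 51
- video.mp4+sim.zip: size 12, file count 14, value 47
- paper.pdf+notes.txt: size 10, file count 12, value 39
Best: 51 pts.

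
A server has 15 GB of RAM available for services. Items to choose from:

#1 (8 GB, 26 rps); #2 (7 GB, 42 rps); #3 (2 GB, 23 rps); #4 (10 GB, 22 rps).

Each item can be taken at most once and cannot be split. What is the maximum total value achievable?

Check high-value combinations within 15 GB:
- #1+#2: memory 8+7=15, value 26+42=68
- #2+#3: memory 7+2=9, value 42+23=65
- #1+#3: memory 8+2=10, value 26+23=49
- #3+#4: memory 2+10=12, value 23+22=45
- #2: memory 7, value 42
Best: 68 rps.

68 rps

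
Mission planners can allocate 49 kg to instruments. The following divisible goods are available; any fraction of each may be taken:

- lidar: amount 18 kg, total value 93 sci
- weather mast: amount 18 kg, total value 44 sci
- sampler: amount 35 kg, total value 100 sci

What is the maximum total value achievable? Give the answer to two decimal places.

181.57

Take in order of value per unit:
- lidar (93/18 per unit): all 18 → value 93, running total 93.00
- sampler (100/35 per unit): 31 of 35 → value 31×100/35 = 88.5714, running total 181.57
Total 181.57.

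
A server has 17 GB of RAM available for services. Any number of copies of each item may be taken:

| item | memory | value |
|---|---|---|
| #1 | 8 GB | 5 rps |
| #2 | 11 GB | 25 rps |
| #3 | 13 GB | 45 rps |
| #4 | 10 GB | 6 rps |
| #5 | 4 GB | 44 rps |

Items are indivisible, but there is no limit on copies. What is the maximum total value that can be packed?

176 rps

Best value-per-unit is #5 at 44/4, and filling with it alone uses memory 4×4=16. No mix of the others beats 4×44 = 176.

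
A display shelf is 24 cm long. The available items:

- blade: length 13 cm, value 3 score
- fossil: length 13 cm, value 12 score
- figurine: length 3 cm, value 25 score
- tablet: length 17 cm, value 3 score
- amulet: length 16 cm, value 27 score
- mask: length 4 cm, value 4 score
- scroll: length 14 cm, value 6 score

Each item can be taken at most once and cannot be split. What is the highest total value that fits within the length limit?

56 score

This is a 0/1 knapsack; check combinations near the capacity.
- figurine+amulet+mask: length 3+16+4=23, value 25+27+4=56
- figurine+amulet: length 3+16=19, value 25+27=52
- fossil+figurine+mask: length 13+3+4=20, value 12+25+4=41
- fossil+figurine: length 13+3=16, value 12+25=37
- figurine+mask+scroll: length 3+4+14=21, value 25+4+6=35
Best: 56 score.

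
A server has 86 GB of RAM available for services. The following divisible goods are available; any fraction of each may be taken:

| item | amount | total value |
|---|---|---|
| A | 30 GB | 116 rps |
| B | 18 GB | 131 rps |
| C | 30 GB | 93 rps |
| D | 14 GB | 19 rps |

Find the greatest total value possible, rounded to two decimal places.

Take in order of value per unit:
- B (131/18 per unit): all 18 → value 131, running total 131.00
- A (116/30 per unit): all 30 → value 116, running total 247.00
- C (93/30 per unit): all 30 → value 93, running total 340.00
- D (19/14 per unit): 8 of 14 → value 8×19/14 = 10.8571, running total 350.86
Total 350.86.

350.86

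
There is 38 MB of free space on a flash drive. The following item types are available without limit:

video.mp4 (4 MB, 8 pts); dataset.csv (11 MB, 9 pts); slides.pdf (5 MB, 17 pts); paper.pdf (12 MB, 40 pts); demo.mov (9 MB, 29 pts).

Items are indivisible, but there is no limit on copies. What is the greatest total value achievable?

Best value-per-unit is slides.pdf at 17/5; filling with it alone gives 7×17 = 119.
Optimal mix: 4×slides.pdf + 2×demo.mov → size 38, value 126.

126 pts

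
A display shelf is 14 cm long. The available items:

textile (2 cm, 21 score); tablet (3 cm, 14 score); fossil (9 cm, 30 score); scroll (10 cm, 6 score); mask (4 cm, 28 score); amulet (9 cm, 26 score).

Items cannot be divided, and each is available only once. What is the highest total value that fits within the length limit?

65 score

Check high-value combinations within 14 cm:
- textile+tablet+fossil: length 2+3+9=14, value 21+14+30=65
- textile+tablet+mask: length 2+3+4=9, value 21+14+28=63
- textile+tablet+amulet: length 2+3+9=14, value 21+14+26=61
- fossil+mask: length 9+4=13, value 30+28=58
Best: 65 score.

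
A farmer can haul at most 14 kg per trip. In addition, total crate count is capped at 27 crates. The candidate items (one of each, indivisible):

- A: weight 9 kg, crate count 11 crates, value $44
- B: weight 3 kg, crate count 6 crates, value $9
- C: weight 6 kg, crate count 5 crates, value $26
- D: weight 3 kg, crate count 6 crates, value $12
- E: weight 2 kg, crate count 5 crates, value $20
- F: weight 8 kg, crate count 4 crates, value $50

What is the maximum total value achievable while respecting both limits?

$82

Feasible sets respecting both limits:
- D+E+F: weight 13, crate count 15, value 82
- B+E+F: weight 13, crate count 15, value 79
- A+D+E: weight 14, crate count 22, value 76
- C+F: weight 14, crate count 9, value 76
Best: $82.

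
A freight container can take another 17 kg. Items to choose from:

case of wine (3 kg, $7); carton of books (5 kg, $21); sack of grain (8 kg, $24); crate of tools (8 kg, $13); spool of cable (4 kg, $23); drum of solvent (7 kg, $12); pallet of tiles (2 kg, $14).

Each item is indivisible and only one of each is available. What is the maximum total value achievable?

$68

This is a 0/1 knapsack; check combinations near the capacity.
- carton of books+sack of grain+spool of cable: weight 5+8+4=17, value 21+24+23=68
- case of wine+sack of grain+spool of cable+pallet of tiles: weight 3+8+4+2=17, value 7+24+23+14=68
- case of wine+carton of books+spool of cable+pallet of tiles: weight 3+5+4+2=14, value 7+21+23+14=65
Best: $68.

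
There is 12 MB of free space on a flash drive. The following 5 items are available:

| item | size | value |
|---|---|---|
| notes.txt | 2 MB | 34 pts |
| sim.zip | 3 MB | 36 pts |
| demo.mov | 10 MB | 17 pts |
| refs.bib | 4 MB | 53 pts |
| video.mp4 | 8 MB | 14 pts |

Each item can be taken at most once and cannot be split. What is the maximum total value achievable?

Check high-value combinations within 12 MB:
- notes.txt+sim.zip+refs.bib: size 2+3+4=9, value 34+36+53=123
- sim.zip+refs.bib: size 3+4=7, value 36+53=89
- notes.txt+refs.bib: size 2+4=6, value 34+53=87
- notes.txt+sim.zip: size 2+3=5, value 34+36=70
- refs.bib+video.mp4: size 4+8=12, value 53+14=67
Best: 123 pts.

123 pts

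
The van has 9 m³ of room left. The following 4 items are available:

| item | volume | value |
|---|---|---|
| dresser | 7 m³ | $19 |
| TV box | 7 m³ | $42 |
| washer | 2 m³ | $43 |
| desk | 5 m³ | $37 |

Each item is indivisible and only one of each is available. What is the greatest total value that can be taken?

Check high-value combinations within 9 m³:
- TV box+washer: volume 7+2=9, value 42+43=85
- washer+desk: volume 2+5=7, value 43+37=80
- dresser+washer: volume 7+2=9, value 19+43=62
- washer: volume 2, value 43
- TV box: volume 7, value 42
Best: $85.

$85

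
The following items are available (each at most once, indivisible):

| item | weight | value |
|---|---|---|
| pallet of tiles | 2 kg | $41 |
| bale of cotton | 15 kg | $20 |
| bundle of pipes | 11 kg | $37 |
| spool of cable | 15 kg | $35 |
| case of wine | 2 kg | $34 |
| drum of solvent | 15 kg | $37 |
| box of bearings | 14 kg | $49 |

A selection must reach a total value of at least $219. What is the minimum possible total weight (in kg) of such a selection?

Subsets with value ≥ 219, sorted by total weight:
- pallet of tiles+bundle of pipes+spool of cable+case of wine+drum of solvent+box of bearings: weight 59, value 233
- pallet of tiles+bale of cotton+bundle of pipes+spool of cable+drum of solvent+box of bearings: weight 72, value 219
- pallet of tiles+bale of cotton+bundle of pipes+spool of cable+case of wine+drum of solvent+box of bearings: weight 74, value 253
Minimum weight: 59 kg.

59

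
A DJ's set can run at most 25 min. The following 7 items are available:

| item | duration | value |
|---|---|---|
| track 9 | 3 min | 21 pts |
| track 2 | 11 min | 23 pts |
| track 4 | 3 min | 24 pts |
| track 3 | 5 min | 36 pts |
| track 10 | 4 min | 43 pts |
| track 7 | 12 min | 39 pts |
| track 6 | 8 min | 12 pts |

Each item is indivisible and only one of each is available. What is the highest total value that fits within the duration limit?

142 pts

This is a 0/1 knapsack; check combinations near the capacity.
- track 4+track 3+track 10+track 7: duration 3+5+4+12=24, value 24+36+43+39=142
- track 9+track 3+track 10+track 7: duration 3+5+4+12=24, value 21+36+43+39=139
- track 9+track 4+track 3+track 10+track 6: duration 3+3+5+4+8=23, value 21+24+36+43+12=136
- track 9+track 4+track 10+track 7: duration 3+3+4+12=22, value 21+24+43+39=127
Best: 142 pts.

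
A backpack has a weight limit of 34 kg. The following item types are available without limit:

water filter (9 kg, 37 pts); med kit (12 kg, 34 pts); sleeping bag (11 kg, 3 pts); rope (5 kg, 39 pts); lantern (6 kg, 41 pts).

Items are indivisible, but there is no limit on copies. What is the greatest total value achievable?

Best value-per-unit is rope at 39/5; filling with it alone gives 6×39 = 234.
Optimal mix: 2×rope + 4×lantern → weight 34, value 242.

242 pts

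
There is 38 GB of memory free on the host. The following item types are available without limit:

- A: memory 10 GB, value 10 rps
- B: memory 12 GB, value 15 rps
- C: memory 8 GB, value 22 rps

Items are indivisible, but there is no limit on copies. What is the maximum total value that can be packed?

Best value-per-unit is C at 22/8, and filling with it alone uses memory 4×8=32. No mix of the others beats 4×22 = 88.

88 rps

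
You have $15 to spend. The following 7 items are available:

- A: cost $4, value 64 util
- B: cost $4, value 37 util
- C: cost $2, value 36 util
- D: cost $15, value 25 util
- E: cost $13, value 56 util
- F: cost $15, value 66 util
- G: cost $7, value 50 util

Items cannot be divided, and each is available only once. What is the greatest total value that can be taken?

Check high-value combinations within $15:
- A+B+G: cost 4+4+7=15, value 64+37+50=151
- A+C+G: cost 4+2+7=13, value 64+36+50=150
- A+B+C: cost 4+4+2=10, value 64+37+36=137
- B+C+G: cost 4+2+7=13, value 37+36+50=123
- A+G: cost 4+7=11, value 64+50=114
Best: 151 util.

151 util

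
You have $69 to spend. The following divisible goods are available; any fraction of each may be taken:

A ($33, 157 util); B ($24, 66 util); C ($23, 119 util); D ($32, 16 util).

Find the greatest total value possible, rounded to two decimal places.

Take in order of value per unit:
- C (119/23 per unit): all 23 → value 119, running total 119.00
- A (157/33 per unit): all 33 → value 157, running total 276.00
- B (66/24 per unit): 13 of 24 → value 13×66/24 = 35.7500, running total 311.75
Total 311.75.

311.75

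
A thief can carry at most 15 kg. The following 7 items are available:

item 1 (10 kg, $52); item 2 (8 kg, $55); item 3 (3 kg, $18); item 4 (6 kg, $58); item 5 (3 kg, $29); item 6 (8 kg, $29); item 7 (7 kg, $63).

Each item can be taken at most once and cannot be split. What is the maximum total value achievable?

Check high-value combinations within 15 kg:
- item 4+item 7: weight 6+7=13, value 58+63=121
- item 2+item 7: weight 8+7=15, value 55+63=118
- item 2+item 4: weight 8+6=14, value 55+58=113
- item 3+item 5+item 7: weight 3+3+7=13, value 18+29+63=110
- item 3+item 4+item 5: weight 3+6+3=12, value 18+58+29=105
Best: $121.

$121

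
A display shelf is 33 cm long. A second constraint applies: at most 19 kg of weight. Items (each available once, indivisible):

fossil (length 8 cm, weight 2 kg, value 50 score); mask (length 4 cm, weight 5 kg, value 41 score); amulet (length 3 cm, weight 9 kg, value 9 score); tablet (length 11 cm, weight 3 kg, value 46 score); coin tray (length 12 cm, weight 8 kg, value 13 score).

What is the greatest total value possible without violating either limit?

Feasible sets respecting both limits:
- fossil+mask+amulet+tablet: length 26, weight 19, value 146
- fossil+mask+tablet: length 23, weight 10, value 137
- fossil+tablet+coin tray: length 31, weight 13, value 109
- fossil+amulet+tablet: length 22, weight 14, value 105
Best: 146 score.

146 score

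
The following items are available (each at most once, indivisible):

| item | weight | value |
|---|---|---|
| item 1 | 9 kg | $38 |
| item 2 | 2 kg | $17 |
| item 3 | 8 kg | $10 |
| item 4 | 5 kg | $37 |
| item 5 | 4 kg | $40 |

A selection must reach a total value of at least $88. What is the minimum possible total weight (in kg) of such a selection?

Subsets with value ≥ 88, sorted by total weight:
- item 2+item 4+item 5: weight 11, value 94
- item 1+item 2+item 5: weight 15, value 95
- item 1+item 2+item 4: weight 16, value 92
Minimum weight: 11 kg.

11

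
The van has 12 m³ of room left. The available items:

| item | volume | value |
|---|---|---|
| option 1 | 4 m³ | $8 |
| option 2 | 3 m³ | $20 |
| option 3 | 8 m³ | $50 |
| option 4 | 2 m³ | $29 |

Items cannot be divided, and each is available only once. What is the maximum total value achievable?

$79

Check high-value combinations within 12 m³:
- option 3+option 4: volume 8+2=10, value 50+29=79
- option 2+option 3: volume 3+8=11, value 20+50=70
- option 1+option 3: volume 4+8=12, value 8+50=58
- option 1+option 2+option 4: volume 4+3+2=9, value 8+20+29=57
- option 3: volume 8, value 50
Best: $79.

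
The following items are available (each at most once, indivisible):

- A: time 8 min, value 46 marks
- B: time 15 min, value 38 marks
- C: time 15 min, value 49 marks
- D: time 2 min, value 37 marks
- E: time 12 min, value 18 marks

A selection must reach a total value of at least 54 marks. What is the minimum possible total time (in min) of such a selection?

Subsets with value ≥ 54, sorted by total time:
- A+D: time 10, value 83
- D+E: time 14, value 55
- C+D: time 17, value 86
Minimum time: 10 min.

10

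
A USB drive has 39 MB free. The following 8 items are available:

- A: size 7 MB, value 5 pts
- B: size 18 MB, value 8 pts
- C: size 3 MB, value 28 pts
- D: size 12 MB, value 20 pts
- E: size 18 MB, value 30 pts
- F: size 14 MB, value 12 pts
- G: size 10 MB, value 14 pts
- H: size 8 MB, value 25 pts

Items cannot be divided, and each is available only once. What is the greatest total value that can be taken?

97 pts

This is a 0/1 knapsack; check combinations near the capacity.
- C+E+G+H: size 3+18+10+8=39, value 28+30+14+25=97
- A+C+E+H: size 7+3+18+8=36, value 5+28+30+25=88
- C+D+G+H: size 3+12+10+8=33, value 28+20+14+25=87
- C+D+F+H: size 3+12+14+8=37, value 28+20+12+25=85
Best: 97 pts.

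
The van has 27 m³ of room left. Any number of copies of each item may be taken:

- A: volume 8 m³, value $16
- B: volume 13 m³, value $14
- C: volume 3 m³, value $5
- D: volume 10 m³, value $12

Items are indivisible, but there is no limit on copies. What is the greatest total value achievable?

$53

Best value-per-unit is A at 16/8; filling with it alone gives 3×16 = 48.
Optimal mix: 3×A + 1×C → volume 27, value 53.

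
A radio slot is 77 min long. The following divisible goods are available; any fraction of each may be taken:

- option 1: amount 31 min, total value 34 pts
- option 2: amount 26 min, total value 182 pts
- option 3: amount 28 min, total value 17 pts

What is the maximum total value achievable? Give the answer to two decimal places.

Take in order of value per unit:
- option 2 (182/26 per unit): all 26 → value 182, running total 182.00
- option 1 (34/31 per unit): all 31 → value 34, running total 216.00
- option 3 (17/28 per unit): 20 of 28 → value 20×17/28 = 12.1429, running total 228.14
Total 228.14.

228.14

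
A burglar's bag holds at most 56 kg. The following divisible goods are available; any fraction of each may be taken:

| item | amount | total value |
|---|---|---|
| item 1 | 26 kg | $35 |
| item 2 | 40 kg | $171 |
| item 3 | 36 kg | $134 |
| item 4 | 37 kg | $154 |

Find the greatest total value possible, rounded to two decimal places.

Take in order of value per unit:
- item 2 (171/40 per unit): all 40 → value 171, running total 171.00
- item 4 (154/37 per unit): 16 of 37 → value 16×154/37 = 66.5946, running total 237.59
Total 237.59.

237.59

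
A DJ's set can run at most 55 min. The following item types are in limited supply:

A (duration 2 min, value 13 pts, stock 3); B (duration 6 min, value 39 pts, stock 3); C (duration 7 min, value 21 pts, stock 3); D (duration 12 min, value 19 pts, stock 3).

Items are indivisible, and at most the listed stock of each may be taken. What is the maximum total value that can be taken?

225 pts

Top feasible selections:
- 2×A + 3×B + 3×C + 1×D: duration 55, value 225
- 3×A + 3×B + 3×C: duration 45, value 219
- 3×A + 3×B + 2×C + 1×D: duration 50, value 217
- 3×A + 3×B + 1×C + 2×D: duration 55, value 215
Best: 225 pts.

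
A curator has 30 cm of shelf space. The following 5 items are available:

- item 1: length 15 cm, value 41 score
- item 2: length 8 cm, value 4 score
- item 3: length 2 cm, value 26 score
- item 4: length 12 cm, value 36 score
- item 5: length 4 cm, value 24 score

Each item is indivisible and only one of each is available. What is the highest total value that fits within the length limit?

Check high-value combinations within 30 cm:
- item 1+item 3+item 4: length 15+2+12=29, value 41+26+36=103
- item 1+item 2+item 3+item 5: length 15+8+2+4=29, value 41+4+26+24=95
- item 1+item 3+item 5: length 15+2+4=21, value 41+26+24=91
- item 2+item 3+item 4+item 5: length 8+2+12+4=26, value 4+26+36+24=90
- item 3+item 4+item 5: length 2+12+4=18, value 26+36+24=86
Best: 103 score.

103 score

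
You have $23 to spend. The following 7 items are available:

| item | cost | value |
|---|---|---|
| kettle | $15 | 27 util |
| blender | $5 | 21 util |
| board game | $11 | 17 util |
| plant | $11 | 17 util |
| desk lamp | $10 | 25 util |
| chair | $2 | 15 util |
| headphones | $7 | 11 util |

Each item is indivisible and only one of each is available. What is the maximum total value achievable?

63 util

Check high-value combinations within $23:
- kettle+blender+chair: cost 15+5+2=22, value 27+21+15=63
- blender+desk lamp+chair: cost 5+10+2=17, value 21+25+15=61
- blender+desk lamp+headphones: cost 5+10+7=22, value 21+25+11=57
- board game+desk lamp+chair: cost 11+10+2=23, value 17+25+15=57
Best: 63 util.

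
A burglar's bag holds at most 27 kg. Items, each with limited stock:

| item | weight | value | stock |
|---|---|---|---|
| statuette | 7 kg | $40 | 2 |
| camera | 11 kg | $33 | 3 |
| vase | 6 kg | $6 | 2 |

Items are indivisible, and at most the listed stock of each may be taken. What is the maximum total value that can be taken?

Best selections within weight 27 and stock limits:
- 2×statuette + 1×camera: weight 25, value 113
- 2×statuette + 2×vase: weight 26, value 92
- 2×statuette + 1×vase: weight 20, value 86
Best: $113.

$113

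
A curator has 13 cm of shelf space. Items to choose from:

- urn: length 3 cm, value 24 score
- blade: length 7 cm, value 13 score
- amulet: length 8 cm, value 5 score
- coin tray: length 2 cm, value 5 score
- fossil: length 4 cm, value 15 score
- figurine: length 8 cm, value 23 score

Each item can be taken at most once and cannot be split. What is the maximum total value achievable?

52 score

Check high-value combinations within 13 cm:
- urn+coin tray+figurine: length 3+2+8=13, value 24+5+23=52
- urn+figurine: length 3+8=11, value 24+23=47
- urn+coin tray+fossil: length 3+2+4=9, value 24+5+15=44
Best: 52 score.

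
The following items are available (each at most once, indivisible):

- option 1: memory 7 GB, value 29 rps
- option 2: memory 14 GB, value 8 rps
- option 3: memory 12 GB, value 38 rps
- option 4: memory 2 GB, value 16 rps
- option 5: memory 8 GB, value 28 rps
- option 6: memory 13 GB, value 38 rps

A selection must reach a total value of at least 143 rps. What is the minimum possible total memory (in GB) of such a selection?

Subsets with value ≥ 143, sorted by total memory:
- option 1+option 3+option 4+option 5+option 6: memory 42, value 149
- option 1+option 2+option 3+option 4+option 5+option 6: memory 56, value 157
Minimum memory: 42 GB.

42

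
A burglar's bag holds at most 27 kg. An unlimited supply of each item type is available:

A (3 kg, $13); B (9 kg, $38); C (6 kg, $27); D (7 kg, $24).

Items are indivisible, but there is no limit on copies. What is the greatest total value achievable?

$121

Best value-per-unit is C at 27/6; filling with it alone gives 4×27 = 108.
Optimal mix: 1×A + 4×C → weight 27, value 121.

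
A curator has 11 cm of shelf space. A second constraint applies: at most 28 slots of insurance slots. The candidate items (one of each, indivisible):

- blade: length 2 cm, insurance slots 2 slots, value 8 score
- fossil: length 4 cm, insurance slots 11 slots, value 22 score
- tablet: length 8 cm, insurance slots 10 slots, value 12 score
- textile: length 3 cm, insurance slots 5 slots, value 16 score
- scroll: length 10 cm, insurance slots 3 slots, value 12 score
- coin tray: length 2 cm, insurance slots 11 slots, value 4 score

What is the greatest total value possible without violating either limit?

46 score

Feasible sets respecting both limits:
- blade+fossil+textile: length 9, insurance slots 18, value 46
- fossil+textile+coin tray: length 9, insurance slots 27, value 42
- fossil+textile: length 7, insurance slots 16, value 38
- blade+fossil+coin tray: length 8, insurance slots 24, value 34
Best: 46 score.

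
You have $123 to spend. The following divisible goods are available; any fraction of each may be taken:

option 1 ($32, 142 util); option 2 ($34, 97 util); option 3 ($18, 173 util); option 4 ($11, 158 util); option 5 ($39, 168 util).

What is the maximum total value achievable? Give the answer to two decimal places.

Take in order of value per unit:
- option 4 (158/11 per unit): all 11 → value 158, running total 158.00
- option 3 (173/18 per unit): all 18 → value 173, running total 331.00
- option 1 (142/32 per unit): all 32 → value 142, running total 473.00
- option 5 (168/39 per unit): all 39 → value 168, running total 641.00
- option 2 (97/34 per unit): 23 of 34 → value 23×97/34 = 65.6176, running total 706.62
Total 706.62.

706.62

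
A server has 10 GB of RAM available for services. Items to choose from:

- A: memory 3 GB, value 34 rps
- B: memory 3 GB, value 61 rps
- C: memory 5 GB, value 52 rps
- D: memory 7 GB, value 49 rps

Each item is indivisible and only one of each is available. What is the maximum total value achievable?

Check high-value combinations within 10 GB:
- B+C: memory 3+5=8, value 61+52=113
- B+D: memory 3+7=10, value 61+49=110
- A+B: memory 3+3=6, value 34+61=95
- A+C: memory 3+5=8, value 34+52=86
- A+D: memory 3+7=10, value 34+49=83
Best: 113 rps.

113 rps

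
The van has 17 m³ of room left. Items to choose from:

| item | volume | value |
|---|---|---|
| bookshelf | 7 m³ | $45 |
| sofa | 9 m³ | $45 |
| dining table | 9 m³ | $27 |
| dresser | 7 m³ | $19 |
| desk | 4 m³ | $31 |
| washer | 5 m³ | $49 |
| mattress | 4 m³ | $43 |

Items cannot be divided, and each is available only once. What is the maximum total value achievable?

This is a 0/1 knapsack; check combinations near the capacity.
- bookshelf+washer+mattress: volume 7+5+4=16, value 45+49+43=137
- bookshelf+desk+washer: volume 7+4+5=16, value 45+31+49=125
- desk+washer+mattress: volume 4+5+4=13, value 31+49+43=123
- bookshelf+desk+mattress: volume 7+4+4=15, value 45+31+43=119
Best: $137.

$137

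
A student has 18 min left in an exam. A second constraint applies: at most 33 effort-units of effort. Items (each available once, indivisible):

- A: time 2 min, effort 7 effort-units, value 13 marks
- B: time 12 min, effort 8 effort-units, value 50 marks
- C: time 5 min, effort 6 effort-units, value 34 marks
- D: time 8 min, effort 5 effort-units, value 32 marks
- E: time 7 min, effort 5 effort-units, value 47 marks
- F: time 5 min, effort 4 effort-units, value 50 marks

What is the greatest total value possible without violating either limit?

131 marks

Feasible sets respecting both limits:
- C+E+F: time 17, effort 15, value 131
- C+D+F: time 18, effort 15, value 116
- A+E+F: time 14, effort 16, value 110
Best: 131 marks.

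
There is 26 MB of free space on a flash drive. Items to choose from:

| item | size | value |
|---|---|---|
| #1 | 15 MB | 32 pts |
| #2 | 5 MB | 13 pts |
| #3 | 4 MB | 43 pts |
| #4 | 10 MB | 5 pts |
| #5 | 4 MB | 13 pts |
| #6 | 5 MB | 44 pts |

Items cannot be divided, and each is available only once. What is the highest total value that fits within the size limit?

Check high-value combinations within 26 MB:
- #1+#3+#6: size 15+4+5=24, value 32+43+44=119
- #2+#3+#5+#6: size 5+4+4+5=18, value 13+43+13+44=113
- #3+#4+#5+#6: size 4+10+4+5=23, value 43+5+13+44=105
Best: 119 pts.

119 pts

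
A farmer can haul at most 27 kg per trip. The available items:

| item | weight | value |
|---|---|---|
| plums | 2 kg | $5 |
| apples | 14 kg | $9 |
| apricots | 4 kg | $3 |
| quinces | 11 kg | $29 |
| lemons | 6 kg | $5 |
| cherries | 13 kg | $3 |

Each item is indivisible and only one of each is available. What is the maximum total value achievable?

This is a 0/1 knapsack; check combinations near the capacity.
- plums+apples+quinces: weight 2+14+11=27, value 5+9+29=43
- plums+apricots+quinces+lemons: weight 2+4+11+6=23, value 5+3+29+5=42
- plums+quinces+lemons: weight 2+11+6=19, value 5+29+5=39
Best: $43.

$43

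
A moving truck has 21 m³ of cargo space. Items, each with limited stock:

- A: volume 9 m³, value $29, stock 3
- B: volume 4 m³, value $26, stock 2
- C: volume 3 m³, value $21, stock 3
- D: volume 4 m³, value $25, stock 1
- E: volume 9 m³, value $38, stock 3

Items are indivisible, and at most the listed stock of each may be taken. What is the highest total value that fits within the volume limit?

$140

Best selections within volume 21 and stock limits:
- 2×B + 3×C + 1×D: volume 21, value 140
- 2×B + 2×C + 1×D: volume 18, value 119
- 2×B + 3×C: volume 17, value 115
Best: $140.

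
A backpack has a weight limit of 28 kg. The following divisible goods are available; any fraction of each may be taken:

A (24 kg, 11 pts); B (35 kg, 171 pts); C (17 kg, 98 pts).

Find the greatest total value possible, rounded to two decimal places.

Take in order of value per unit:
- C (98/17 per unit): all 17 → value 98, running total 98.00
- B (171/35 per unit): 11 of 35 → value 11×171/35 = 53.7429, running total 151.74
Total 151.74.

151.74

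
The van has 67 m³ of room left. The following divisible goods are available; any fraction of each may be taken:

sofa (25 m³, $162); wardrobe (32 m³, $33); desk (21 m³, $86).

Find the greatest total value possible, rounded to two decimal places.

Take in order of value per unit:
- sofa (162/25 per unit): all 25 → value 162, running total 162.00
- desk (86/21 per unit): all 21 → value 86, running total 248.00
- wardrobe (33/32 per unit): 21 of 32 → value 21×33/32 = 21.6563, running total 269.66
Total 269.66.

269.66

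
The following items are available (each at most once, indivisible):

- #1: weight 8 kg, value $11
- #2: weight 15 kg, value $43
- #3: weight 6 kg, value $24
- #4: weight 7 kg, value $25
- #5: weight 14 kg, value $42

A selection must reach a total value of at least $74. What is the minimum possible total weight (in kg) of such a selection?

Subsets with value ≥ 74, sorted by total weight:
- #3+#4+#5: weight 27, value 91
- #2+#3+#4: weight 28, value 92
Minimum weight: 27 kg.

27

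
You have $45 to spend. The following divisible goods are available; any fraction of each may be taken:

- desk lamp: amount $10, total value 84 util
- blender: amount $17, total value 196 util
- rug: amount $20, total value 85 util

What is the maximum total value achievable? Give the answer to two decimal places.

Take in order of value per unit:
- blender (196/17 per unit): all 17 → value 196, running total 196.00
- desk lamp (84/10 per unit): all 10 → value 84, running total 280.00
- rug (85/20 per unit): 18 of 20 → value 18×85/20 = 76.5000, running total 356.50
Total 356.50.

356.50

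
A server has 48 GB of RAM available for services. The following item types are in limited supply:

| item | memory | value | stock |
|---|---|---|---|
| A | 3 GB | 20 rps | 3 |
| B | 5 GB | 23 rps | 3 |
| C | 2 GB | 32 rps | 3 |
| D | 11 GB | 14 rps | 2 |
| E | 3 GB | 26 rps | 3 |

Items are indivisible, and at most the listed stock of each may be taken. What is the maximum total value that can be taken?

Top feasible selections:
- 3×A + 3×B + 3×C + 3×E: memory 39, value 303
- 2×A + 3×B + 3×C + 1×D + 3×E: memory 47, value 297
- 3×A + 2×B + 3×C + 1×D + 3×E: memory 45, value 294
- 3×A + 3×B + 3×C + 1×D + 2×E: memory 47, value 291
Best: 303 rps.

303 rps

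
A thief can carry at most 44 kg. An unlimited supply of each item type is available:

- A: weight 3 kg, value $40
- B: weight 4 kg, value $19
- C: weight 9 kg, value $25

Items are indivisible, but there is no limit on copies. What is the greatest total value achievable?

Best value-per-unit is A at 40/3, and filling with it alone uses weight 14×3=42. No mix of the others beats 14×40 = 560.

$560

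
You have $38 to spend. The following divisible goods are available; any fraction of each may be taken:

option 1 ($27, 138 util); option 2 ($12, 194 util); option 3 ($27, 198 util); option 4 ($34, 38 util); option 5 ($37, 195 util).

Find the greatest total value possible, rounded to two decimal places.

Take in order of value per unit:
- option 2 (194/12 per unit): all 12 → value 194, running total 194.00
- option 3 (198/27 per unit): 26 of 27 → value 26×198/27 = 190.6667, running total 384.67
Total 384.67.

384.67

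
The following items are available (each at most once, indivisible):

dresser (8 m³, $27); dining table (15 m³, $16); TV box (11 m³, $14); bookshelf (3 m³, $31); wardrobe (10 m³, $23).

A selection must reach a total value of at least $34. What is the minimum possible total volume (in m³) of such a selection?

11

Subsets with value ≥ 34, sorted by total volume:
- dresser+bookshelf: volume 11, value 58
- bookshelf+wardrobe: volume 13, value 54
Minimum volume: 11 m³.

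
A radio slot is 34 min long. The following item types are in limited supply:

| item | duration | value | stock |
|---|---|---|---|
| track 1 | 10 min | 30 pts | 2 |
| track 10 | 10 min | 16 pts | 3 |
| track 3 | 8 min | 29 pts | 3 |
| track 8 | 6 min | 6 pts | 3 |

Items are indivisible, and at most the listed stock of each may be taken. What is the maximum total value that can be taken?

117 pts

Best selections within duration 34 and stock limits:
- 1×track 1 + 3×track 3: duration 34, value 117
- 1×track 10 + 3×track 3: duration 34, value 103
- 2×track 1 + 1×track 3 + 1×track 8: duration 34, value 95
- 1×track 1 + 2×track 3 + 1×track 8: duration 32, value 94
Best: 117 pts.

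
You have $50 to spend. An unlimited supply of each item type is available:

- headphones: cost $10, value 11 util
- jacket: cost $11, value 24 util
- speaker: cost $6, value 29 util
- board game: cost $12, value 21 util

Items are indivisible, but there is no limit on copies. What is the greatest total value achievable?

232 util

Best value-per-unit is speaker at 29/6, and filling with it alone uses cost 8×6=48. No mix of the others beats 8×29 = 232.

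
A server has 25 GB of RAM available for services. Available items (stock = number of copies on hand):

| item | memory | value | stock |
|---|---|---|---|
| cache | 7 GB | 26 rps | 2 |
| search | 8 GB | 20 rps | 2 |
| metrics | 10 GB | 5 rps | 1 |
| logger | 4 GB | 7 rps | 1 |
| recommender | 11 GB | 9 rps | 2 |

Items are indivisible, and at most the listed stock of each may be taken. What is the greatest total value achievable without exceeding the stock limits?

Best selections within memory 25 and stock limits:
- 2×cache + 1×search: memory 22, value 72
- 1×cache + 2×search: memory 23, value 66
- 2×cache + 1×recommender: memory 25, value 61
Best: 72 rps.

72 rps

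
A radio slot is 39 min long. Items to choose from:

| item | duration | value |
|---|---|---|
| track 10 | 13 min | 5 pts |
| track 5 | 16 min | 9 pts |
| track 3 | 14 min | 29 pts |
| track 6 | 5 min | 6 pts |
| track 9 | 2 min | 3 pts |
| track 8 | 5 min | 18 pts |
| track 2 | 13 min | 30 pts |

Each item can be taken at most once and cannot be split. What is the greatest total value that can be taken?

Check high-value combinations within 39 min:
- track 3+track 6+track 9+track 8+track 2: duration 14+5+2+5+13=39, value 29+6+3+18+30=86
- track 3+track 6+track 8+track 2: duration 14+5+5+13=37, value 29+6+18+30=83
- track 3+track 9+track 8+track 2: duration 14+2+5+13=34, value 29+3+18+30=80
- track 3+track 8+track 2: duration 14+5+13=32, value 29+18+30=77
- track 3+track 6+track 9+track 2: duration 14+5+2+13=34, value 29+6+3+30=68
Best: 86 pts.

86 pts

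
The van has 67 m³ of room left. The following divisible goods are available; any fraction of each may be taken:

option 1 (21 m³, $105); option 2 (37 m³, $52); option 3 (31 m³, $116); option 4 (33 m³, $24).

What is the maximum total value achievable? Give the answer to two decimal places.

Take in order of value per unit:
- option 1 (105/21 per unit): all 21 → value 105, running total 105.00
- option 3 (116/31 per unit): all 31 → value 116, running total 221.00
- option 2 (52/37 per unit): 15 of 37 → value 15×52/37 = 21.0811, running total 242.08
Total 242.08.

242.08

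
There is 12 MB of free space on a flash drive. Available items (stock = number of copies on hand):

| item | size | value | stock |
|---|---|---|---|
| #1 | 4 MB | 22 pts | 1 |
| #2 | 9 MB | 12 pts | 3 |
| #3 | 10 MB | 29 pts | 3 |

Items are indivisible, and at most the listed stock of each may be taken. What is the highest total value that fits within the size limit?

29 pts

Best selections within size 12 and stock limits:
- 1×#3: size 10, value 29
- 1×#1: size 4, value 22
Best: 29 pts.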